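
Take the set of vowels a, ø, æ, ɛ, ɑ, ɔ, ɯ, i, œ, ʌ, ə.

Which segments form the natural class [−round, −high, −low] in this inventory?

Eliminate segments failing any feature: /a, æ, ɑ/ are [+low]; /ø, ɔ, œ/ are [+round]; /ɯ, i/ are [+high]. The remaining /ɛ, ʌ, ə/ satisfy [−round], [−high], [−low].

ɛ, ʌ, ə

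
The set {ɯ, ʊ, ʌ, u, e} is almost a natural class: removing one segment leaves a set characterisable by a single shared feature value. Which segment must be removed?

e

The remaining segments after removing /e/ share [+back]; /e/ (mid front unrounded tense vowel) is [-back]. For every other candidate removal, the leftover set fails to share any single feature value that the removed segment lacks.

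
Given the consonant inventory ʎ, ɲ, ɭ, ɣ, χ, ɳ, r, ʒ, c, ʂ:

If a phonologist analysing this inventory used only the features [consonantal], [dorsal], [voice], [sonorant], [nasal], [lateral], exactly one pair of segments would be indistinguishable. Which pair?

χ, c

On the given features, /χ/ and /c/ have an identical profile: [+consonantal], [+dorsal], [−voice], [−sonorant], [−nasal], [−lateral]. No other two segments in the inventory coincide on all 6 features. (They do differ in [continuant], [high] and [back], which are not among the given features.)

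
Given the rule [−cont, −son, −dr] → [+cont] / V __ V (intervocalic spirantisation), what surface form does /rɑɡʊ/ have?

[rɑɣʊ]

Only /ɡ/ occurs between two vowels (/ɑ/ __ /ʊ/) and matches the structural description. It is a voiced velar stop, so [−cont, −son, −dr] holds; changing it to [+continuant] with all other features held fixed yields /ɣ/ (voiced velar fricative). No other segment meets both the structural description and the environment, so the output is [rɑɣʊ].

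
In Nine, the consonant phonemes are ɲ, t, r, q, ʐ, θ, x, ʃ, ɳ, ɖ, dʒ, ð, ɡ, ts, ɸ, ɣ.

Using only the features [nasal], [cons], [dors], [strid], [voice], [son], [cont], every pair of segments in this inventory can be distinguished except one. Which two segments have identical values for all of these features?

Both /θ/ and /ɸ/ are [-nasal], [+consonantal], [-dorsal], [-strident], [-voice], [-sonorant], [+continuant]. Since the list omits [labial] and [coronal] — which do distinguish the voiceless dental fricative from the voiceless bilabial fricative — this pair collapses; all other pairs remain distinct.

θ, ɸ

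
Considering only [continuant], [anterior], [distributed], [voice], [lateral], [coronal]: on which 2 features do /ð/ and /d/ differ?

[continuant], [distributed]

/ð/ is the voiced dental fricative and /d/ is the voiced alveolar stop. Both are [+anterior], [+voice], [−lateral], [+coronal]. /ð/ is [+continuant] while /d/ is [−continuant]; /ð/ is [+distributed] while /d/ is [−distributed], so the distinguishing features are [continuant], [distributed].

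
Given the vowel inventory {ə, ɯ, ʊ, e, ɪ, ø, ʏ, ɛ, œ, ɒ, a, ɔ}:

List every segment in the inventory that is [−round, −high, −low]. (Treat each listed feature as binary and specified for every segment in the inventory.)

Checking each segment against [−round], [−high], [−low]: /ə/ (mid central vowel (schwa)), /e/ (mid front unrounded tense vowel), /ɛ/ (mid front unrounded lax vowel) satisfy every feature; every other segment in the inventory fails at least one.

ə, e, ɛ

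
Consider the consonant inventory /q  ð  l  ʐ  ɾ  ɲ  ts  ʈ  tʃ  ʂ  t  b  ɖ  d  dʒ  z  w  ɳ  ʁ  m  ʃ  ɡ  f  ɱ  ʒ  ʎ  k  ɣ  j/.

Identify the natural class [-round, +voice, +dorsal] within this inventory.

Checking each segment against [-round], [+voice], [+dorsal]: /ɲ/ (palatal nasal), /ʁ/ (voiced uvular fricative), /ɡ/ (voiced velar stop), /ʎ/ (palatal lateral approximant), /ɣ/ (voiced velar fricative), /j/ (palatal glide) satisfy every feature; every other segment in the inventory fails at least one.

ɲ, ʁ, ɡ, ʎ, ɣ, j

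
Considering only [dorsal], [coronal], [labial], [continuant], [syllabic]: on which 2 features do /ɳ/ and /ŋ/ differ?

[coronal], [dorsal]

The two segments share [-labial], [-continuant], [-syllabic]. The only features from the list on which they differ: /ɳ/ is [+coronal] while /ŋ/ is [-coronal]; /ɳ/ is [-dorsal] while /ŋ/ is [+dorsal].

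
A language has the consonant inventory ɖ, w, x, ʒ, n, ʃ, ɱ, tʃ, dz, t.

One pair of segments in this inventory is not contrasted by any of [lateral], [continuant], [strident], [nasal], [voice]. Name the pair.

n, ɱ

/n/ (alveolar nasal) and /ɱ/ (labiodental nasal) are both [−lateral], [−continuant], [−strident], [+nasal], [+voice], so none of the listed features separates them. (They do differ in [labial] and [coronal], which are not among the given features.) Every other pair in the inventory differs on at least one listed feature.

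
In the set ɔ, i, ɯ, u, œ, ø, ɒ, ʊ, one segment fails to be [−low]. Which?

ɒ

/ɒ/ is the low back rounded vowel, which is [+low]; the rest — /u, i, œ, ɔ, ø, ʊ, ɯ/ — are [−low].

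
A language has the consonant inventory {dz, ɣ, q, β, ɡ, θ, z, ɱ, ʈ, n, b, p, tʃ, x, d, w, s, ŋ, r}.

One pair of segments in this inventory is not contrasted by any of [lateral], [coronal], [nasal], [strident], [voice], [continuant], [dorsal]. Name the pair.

/w/ (labial-velar glide) and /ɣ/ (voiced velar fricative) are both [−lateral], [−coronal], [−nasal], [−strident], [+voice], [+continuant], [+dorsal], so none of the listed features separates them. (They do differ in [sonorant], [labial] and [round], which are not among the given features.) Every other pair in the inventory differs on at least one listed feature.

w, ɣ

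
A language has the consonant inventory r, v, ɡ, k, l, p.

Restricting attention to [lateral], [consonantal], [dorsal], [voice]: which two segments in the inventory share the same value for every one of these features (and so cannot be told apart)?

v, r

On the given features, /v/ and /r/ have an identical profile: [−lateral], [+consonantal], [−dorsal], [+voice]. No other two segments in the inventory coincide on all 4 features. (They do differ in [sonorant], [labial] and [coronal], which are not among the given features.)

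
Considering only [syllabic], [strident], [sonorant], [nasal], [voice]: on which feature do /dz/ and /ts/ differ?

The two segments share [−syllabic], [+strident], [−sonorant], [−nasal]. The only feature from the list on which they differ: /dz/ is [+voice] while /ts/ is [−voice].

[voice]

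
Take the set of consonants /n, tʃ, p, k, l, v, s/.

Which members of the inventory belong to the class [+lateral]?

l

The feature [lateral] marks segments produced with airflow around the side(s) of the tongue. In this inventory /l/ has that property, so it is [+lateral]; /n, tʃ, p, k, v, s/ are [−lateral].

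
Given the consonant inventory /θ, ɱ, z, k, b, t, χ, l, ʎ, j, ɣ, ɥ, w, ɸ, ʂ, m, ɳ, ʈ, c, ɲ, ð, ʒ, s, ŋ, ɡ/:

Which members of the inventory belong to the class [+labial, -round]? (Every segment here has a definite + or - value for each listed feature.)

ɱ, b, ɸ, m

Checking each segment against [+labial], [-round]: /ɱ/ (labiodental nasal), /b/ (voiced bilabial stop), /ɸ/ (voiceless bilabial fricative), /m/ (bilabial nasal) satisfy every feature; every other segment in the inventory fails at least one.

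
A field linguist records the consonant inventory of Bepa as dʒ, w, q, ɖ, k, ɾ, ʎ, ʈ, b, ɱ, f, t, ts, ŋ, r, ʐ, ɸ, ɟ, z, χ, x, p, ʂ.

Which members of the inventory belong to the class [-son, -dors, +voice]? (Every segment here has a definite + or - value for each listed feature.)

Checking each segment against [-sonorant], [-dorsal], [+voice]: /dʒ/ (voiced postalveolar affricate), /ɖ/ (voiced retroflex stop), /b/ (voiced bilabial stop), /ʐ/ (voiced retroflex fricative), /z/ (voiced alveolar fricative) satisfy every feature; every other segment in the inventory fails at least one.

dʒ, ɖ, b, ʐ, z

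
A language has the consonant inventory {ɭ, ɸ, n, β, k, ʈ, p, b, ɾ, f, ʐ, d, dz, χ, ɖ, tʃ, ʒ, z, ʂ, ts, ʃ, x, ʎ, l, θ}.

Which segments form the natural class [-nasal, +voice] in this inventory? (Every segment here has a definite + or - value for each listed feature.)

ɭ, β, b, ɾ, ʐ, d, dz, ɖ, ʒ, z, ʎ, l

Eliminate segments failing any feature: /ɸ, k, ʈ, p, f, χ, tʃ, ʂ, ts, ʃ, x, θ/ are [-voice]; /n/ is [+nasal]. The remaining /ɭ, β, b, ɾ, ʐ, d, dz, ɖ, ʒ, z, ʎ, l/ satisfy [-nasal], [+voice].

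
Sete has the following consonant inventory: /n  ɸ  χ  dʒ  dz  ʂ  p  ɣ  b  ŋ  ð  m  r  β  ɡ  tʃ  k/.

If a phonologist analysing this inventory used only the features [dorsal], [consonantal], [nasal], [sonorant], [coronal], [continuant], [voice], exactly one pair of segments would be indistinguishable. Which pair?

Both /dz/ and /dʒ/ are [-dorsal], [+consonantal], [-nasal], [-sonorant], [+coronal], [-continuant], [+voice]. Since the list omits [anterior] and [distributed] — which do distinguish the voiced alveolar affricate from the voiced postalveolar affricate — this pair collapses; all other pairs remain distinct.

dz, dʒ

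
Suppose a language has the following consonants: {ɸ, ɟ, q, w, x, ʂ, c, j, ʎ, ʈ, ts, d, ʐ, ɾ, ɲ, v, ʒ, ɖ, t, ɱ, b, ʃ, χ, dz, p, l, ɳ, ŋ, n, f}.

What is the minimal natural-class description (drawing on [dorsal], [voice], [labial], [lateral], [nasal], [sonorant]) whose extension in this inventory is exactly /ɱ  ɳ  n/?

[+nasal, -dorsal]

Every target segment is [+nasal], [-dorsal]; each remaining inventory member fails at least one of these. Each conjunct is needed — [-dorsal] alone would also admit /ɸ, ʂ, ʈ, ts, …/; [+nasal] alone would also admit /ɲ, ŋ/ — and no other single listed feature has exactly this extension, so two is the minimum.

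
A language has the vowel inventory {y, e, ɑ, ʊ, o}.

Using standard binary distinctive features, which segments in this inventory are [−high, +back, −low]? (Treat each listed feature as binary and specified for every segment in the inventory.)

Eliminate segments failing any feature: /y, ʊ/ are [+high]; /e/ is [−back]; /ɑ/ is [+low]. The remaining /o/ satisfy [−high], [+back], [−low].

o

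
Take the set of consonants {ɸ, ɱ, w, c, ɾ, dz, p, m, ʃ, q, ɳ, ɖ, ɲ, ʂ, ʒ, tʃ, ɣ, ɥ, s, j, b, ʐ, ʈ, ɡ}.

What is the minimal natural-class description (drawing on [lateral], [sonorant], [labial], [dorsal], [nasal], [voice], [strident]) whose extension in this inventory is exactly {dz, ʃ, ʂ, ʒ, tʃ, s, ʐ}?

The target set is precisely the extension of [+strident] in this inventory.

[+strident]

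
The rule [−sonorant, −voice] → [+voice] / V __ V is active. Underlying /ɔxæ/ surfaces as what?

[ɔɣæ]

/x/ satisfies [−sonorant, −voice] and sits in V __ V. The [+voice] counterpart of the voiceless velar fricative is /ɣ/. Other segments in /ɔxæ/ either fail the structural description or are not in the environment, so the surface form is [ɔɣæ].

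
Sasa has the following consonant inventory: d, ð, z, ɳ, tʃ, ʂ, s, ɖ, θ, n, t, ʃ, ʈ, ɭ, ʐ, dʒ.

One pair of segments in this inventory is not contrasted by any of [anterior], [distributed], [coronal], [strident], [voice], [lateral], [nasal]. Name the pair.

Both /tʃ/ and /ʃ/ are [-anterior], [+distributed], [+coronal], [+strident], [-voice], [-lateral], [-nasal]. Since the list omits [continuant] — which does distinguish the voiceless postalveolar affricate from the voiceless postalveolar fricative — this pair collapses; all other pairs remain distinct.

tʃ, ʃ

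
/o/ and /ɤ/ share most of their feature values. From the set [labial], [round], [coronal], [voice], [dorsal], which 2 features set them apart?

[labial], [round]

/o/ (mid back rounded tense vowel) and /ɤ/ (mid back unrounded tense vowel) agree on [-coronal], [+voice], [+dorsal]. They differ on [labial] (/o/ [+], /ɤ/ [-]), [round] (/o/ [+], /ɤ/ [-]).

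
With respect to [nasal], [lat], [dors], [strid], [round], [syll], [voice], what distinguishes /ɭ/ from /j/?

The two segments share [-nasal], [-strident], [-round], [-syllabic], [+voice]. The only features from the list on which they differ: /ɭ/ is [+lateral] while /j/ is [-lateral]; /ɭ/ is [-dorsal] while /j/ is [+dorsal].

[lateral], [dorsal]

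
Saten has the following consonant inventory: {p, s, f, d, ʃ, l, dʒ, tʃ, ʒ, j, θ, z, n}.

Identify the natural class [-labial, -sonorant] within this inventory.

s, d, ʃ, dʒ, tʃ, ʒ, θ, z

Eliminate segments failing any feature: /p, f/ are [+labial]; /l, j, n/ are [+sonorant]. The remaining /s, d, ʃ, dʒ, tʃ, ʒ, θ, z/ satisfy [-labial], [-sonorant].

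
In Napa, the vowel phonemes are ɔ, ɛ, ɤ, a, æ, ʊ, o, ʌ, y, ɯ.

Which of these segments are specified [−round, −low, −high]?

ɛ, ɤ, ʌ

Eliminate segments failing any feature: /ɔ, ʊ, o, y/ are [+round]; /a, æ/ are [+low]; /ɯ/ is [+high]. The remaining /ɛ, ɤ, ʌ/ satisfy [−round], [−low], [−high].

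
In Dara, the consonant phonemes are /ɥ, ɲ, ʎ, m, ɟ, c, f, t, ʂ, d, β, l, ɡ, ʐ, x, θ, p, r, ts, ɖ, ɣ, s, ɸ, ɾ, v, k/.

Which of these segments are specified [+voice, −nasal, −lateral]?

ɥ, ɟ, d, β, ɡ, ʐ, r, ɖ, ɣ, ɾ, v

Eliminate segments failing any feature: /ɲ, m/ are [+nasal]; /ʎ, l/ are [+lateral]; /c, f, t, ʂ, x, θ, p, ts, s, ɸ, k/ are [−voice]. The remaining /ɥ, ɟ, d, β, ɡ, ʐ, r, ɖ, ɣ, ɾ, v/ satisfy [+voice], [−nasal], [−lateral].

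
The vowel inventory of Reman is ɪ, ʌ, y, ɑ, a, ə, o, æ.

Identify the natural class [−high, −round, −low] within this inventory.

ʌ, ə

Eliminate segments failing any feature: /ɪ, y/ are [+high]; /ɑ, a, æ/ are [+low]; /o/ is [+round]. The remaining /ʌ, ə/ satisfy [−high], [−round], [−low].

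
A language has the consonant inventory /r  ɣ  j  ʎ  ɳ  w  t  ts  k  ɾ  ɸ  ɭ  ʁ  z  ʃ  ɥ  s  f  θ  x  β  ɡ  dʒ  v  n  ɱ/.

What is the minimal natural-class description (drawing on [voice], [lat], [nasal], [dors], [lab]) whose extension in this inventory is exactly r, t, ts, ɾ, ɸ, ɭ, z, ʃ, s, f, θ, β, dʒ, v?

[-nasal, -dors]

/r, t, ts, ɾ, ɸ, ɭ, z, ʃ, s, f, θ, β, dʒ, v/ are all [-nasal], [-dorsal], and no other segment in the inventory matches both values. Dropping any one of them over-generates: [-dorsal] alone would also admit /ɳ, n, ɱ/; [-nasal] alone would also admit /ɣ, j, ʎ, w, …/. No other single listed feature picks out exactly this set either, so fewer than two features will not do.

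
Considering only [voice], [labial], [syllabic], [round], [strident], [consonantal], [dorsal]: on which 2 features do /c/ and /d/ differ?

The two segments share [−labial], [−syllabic], [−round], [−strident], [+consonantal]. The only features from the list on which they differ: /c/ is [−voice] while /d/ is [+voice]; /c/ is [+dorsal] while /d/ is [−dorsal].

[voice], [dorsal]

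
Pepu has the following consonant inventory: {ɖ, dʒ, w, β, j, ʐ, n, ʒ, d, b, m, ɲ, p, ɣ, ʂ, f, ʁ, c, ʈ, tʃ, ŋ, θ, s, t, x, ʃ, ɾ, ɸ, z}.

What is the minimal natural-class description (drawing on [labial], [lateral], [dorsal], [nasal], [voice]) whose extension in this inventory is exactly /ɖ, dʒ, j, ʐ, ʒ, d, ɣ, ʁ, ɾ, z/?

[+voice, -nasal, -labial]

/ɖ, dʒ, j, ʐ, ʒ, d, ɣ, ʁ, ɾ, z/ are all [+voice], [-nasal], [-labial], and no other segment in the inventory matches all three values. Dropping any one of them over-generates: [-nasal, -labial] alone would also admit /ʂ, c, ʈ, tʃ, …/; [+voice, -labial] alone would also admit /n, ɲ, ŋ/; [+voice, -nasal] alone would also admit /w, β, b/. No other combination of two listed features picks out exactly this set either, so fewer than three features will not do.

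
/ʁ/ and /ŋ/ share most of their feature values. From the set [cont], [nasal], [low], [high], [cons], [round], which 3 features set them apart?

The two segments share [-low], [+consonantal], [-round]. The only features from the list on which they differ: /ʁ/ is [-nasal] while /ŋ/ is [+nasal]; /ʁ/ is [+continuant] while /ŋ/ is [-continuant]; /ʁ/ is [-high] while /ŋ/ is [+high].

[nasal], [continuant], [high]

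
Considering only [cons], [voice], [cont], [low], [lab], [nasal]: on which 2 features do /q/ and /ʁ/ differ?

[voice], [continuant]

/q/ is the voiceless uvular stop and /ʁ/ is the voiced uvular fricative. Both are [+consonantal], [−low], [−labial], [−nasal]. /q/ is [−voice] while /ʁ/ is [+voice]; /q/ is [−continuant] while /ʁ/ is [+continuant], so the distinguishing features are [voice], [continuant].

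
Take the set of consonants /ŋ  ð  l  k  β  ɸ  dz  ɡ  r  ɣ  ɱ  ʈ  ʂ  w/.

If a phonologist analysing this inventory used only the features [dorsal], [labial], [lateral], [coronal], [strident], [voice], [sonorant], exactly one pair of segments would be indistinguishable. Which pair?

ɣ, ɡ

/ɣ/ (voiced velar fricative) and /ɡ/ (voiced velar stop) are both [+dorsal], [-labial], [-lateral], [-coronal], [-strident], [+voice], [-sonorant], so none of the listed features separates them. (They do differ in [continuant], which is not among the given features.) Every other pair in the inventory differs on at least one listed feature.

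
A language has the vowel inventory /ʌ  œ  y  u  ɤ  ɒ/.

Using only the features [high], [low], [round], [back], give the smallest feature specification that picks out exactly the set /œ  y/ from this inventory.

Every target segment is [-back] and no other inventory member is, so one feature is enough.

[-back]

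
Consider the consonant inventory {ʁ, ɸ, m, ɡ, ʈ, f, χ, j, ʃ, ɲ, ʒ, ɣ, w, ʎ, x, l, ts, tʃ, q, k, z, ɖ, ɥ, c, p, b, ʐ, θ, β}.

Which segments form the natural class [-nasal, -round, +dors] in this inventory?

ʁ, ɡ, χ, j, ɣ, ʎ, x, q, k, c

Eliminate segments failing any feature: /ɸ, ʈ, f, ʃ, ʒ, l, ts, tʃ, z, ɖ, p, b, ʐ, θ, β/ are [-dorsal]; /m, ɲ/ are [+nasal]; /w, ɥ/ are [+round]. The remaining /ʁ, ɡ, χ, j, ɣ, ʎ, x, q, k, c/ satisfy [-nasal], [-round], [+dorsal].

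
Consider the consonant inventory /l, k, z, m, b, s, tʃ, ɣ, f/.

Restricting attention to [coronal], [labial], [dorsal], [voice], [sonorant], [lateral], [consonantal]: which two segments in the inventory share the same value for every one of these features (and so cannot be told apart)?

Both /tʃ/ and /s/ are [+coronal], [−labial], [−dorsal], [−voice], [−sonorant], [−lateral], [+consonantal]. Since the list omits [continuant], [anterior] and [distributed] — which do distinguish the voiceless postalveolar affricate from the voiceless alveolar fricative — this pair collapses; all other pairs remain distinct.

tʃ, s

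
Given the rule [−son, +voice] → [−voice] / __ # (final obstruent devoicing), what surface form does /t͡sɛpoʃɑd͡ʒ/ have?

[t͡sɛpoʃɑt͡ʃ]

/d͡ʒ/ satisfies [−son, +voice] and sits in __ #. The [−voice] counterpart of the voiced postalveolar affricate is /t͡ʃ/. Other segments in /t͡sɛpoʃɑd͡ʒ/ either fail the structural description or are not in the environment, so the surface form is [t͡sɛpoʃɑt͡ʃ].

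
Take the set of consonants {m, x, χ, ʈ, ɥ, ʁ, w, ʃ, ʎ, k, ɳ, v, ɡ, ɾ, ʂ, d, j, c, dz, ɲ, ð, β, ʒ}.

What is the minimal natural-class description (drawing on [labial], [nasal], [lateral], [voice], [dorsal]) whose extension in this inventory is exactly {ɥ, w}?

The class [+labial], [+dorsal] has exactly /ɥ, w/ as its extension in this inventory. No smaller conjunction from the listed features achieves this: [+dorsal] alone would also admit /x, χ, ʁ, ʎ, …/; [+labial] alone would also admit /m, v, β/; and checking the remaining single features turns up none with this extension.

[+labial, +dorsal]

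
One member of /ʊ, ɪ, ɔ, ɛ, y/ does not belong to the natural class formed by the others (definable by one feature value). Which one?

y

The remaining segments after removing /y/ share [−tense]; /y/ (high front rounded tense vowel) is [+tense]. For every other candidate removal, the leftover set fails to share any single feature value that the removed segment lacks.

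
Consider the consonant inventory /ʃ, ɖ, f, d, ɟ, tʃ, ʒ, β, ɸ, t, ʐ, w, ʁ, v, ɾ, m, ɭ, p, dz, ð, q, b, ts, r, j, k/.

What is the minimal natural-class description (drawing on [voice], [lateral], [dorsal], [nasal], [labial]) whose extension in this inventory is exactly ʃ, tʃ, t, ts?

[-voice, -labial, -dorsal]

The class [-voice], [-labial], [-dorsal] has exactly /ʃ, tʃ, t, ts/ as its extension in this inventory. No smaller conjunction from the listed features achieves this: [-labial, -dorsal] alone would also admit /ɖ, d, ʒ, ʐ, …/; [-voice, -dorsal] alone would also admit /f, ɸ, p/; [-voice, -labial] alone would also admit /q, k/; and checking the remaining two-feature bundles turns up none with this extension.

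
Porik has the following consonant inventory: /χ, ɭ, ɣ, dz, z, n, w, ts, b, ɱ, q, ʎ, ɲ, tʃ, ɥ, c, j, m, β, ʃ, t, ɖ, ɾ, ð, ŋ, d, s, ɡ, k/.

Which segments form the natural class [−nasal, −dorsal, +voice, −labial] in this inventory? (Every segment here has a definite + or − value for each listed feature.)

Checking each segment against [−nasal], [−dorsal], [+voice], [−labial]: /ɭ/ (retroflex lateral approximant), /dz/ (voiced alveolar affricate), /z/ (voiced alveolar fricative), /ɖ/ (voiced retroflex stop), /ɾ/ (alveolar tap), /ð/ (voiced dental fricative), among others, satisfy every feature; every other segment in the inventory fails at least one.

ɭ, dz, z, ɖ, ɾ, ð, d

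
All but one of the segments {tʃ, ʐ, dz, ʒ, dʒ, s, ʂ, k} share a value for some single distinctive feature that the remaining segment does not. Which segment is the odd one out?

The remaining segments after removing /k/ share [+strident]; /k/ (voiceless velar stop) is [−strident]. For every other candidate removal, the leftover set fails to share any single feature value that the removed segment lacks.

k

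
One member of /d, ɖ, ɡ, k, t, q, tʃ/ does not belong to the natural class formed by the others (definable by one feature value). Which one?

tʃ

The remaining segments after removing /tʃ/ share [-delayed release]; /tʃ/ (voiceless postalveolar affricate) is [+delayed release]. For every other candidate removal, the leftover set fails to share any single feature value that the removed segment lacks.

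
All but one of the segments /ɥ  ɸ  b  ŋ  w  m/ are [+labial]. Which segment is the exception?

ŋ

/ɸ, w, ɥ, m, b/ are all [+labial]; /ŋ/ (velar nasal) is [-labial].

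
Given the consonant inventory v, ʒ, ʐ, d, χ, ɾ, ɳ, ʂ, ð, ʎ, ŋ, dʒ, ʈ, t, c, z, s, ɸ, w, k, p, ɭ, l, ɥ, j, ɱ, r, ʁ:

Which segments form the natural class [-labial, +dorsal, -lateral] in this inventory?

The [-labial] segments are /ʒ, ʐ, d, χ, ɾ, ɳ, ʂ, ð, ʎ, ŋ, dʒ, ʈ, t, c, z, s, k, ɭ, l, j, r, ʁ/.
Within that set, [+dorsal] gives /χ, ʎ, ŋ, c, k, j, ʁ/.
Then [-lateral] leaves /χ, ŋ, c, k, j, ʁ/.

χ, ŋ, c, k, j, ʁ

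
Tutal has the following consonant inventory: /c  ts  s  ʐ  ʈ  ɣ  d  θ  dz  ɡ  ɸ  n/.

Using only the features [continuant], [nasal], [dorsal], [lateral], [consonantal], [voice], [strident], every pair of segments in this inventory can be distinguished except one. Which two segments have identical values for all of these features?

On the given features, /ɸ/ and /θ/ have an identical profile: [+continuant], [−nasal], [−dorsal], [−lateral], [+consonantal], [−voice], [−strident]. No other two segments in the inventory coincide on all 7 features. (They do differ in [labial] and [coronal], which are not among the given features.)

ɸ, θ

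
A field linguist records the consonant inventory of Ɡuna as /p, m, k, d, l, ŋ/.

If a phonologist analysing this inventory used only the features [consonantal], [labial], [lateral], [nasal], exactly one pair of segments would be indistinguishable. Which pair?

k, d

On the given features, /k/ and /d/ have an identical profile: [+consonantal], [-labial], [-lateral], [-nasal]. No other two segments in the inventory coincide on all 4 features. (They do differ in [voice], [coronal] and [dorsal], which are not among the given features.)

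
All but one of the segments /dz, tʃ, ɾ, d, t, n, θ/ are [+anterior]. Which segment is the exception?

tʃ

/tʃ/ is the voiceless postalveolar affricate, which is [−anterior]; the rest — /dz, ɾ, n, t, d, θ/ — are [+anterior].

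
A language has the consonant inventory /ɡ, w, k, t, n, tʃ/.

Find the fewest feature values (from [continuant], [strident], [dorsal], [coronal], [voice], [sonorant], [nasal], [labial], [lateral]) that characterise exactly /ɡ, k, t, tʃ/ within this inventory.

[−sonorant]

Every target segment is [−sonorant] and no other inventory member is, so one feature is enough.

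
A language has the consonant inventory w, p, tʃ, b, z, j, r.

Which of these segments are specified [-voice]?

p, tʃ

The [-voice] segments here are /p, tʃ/; the remaining /w, b, z, j, r/ are [+voice].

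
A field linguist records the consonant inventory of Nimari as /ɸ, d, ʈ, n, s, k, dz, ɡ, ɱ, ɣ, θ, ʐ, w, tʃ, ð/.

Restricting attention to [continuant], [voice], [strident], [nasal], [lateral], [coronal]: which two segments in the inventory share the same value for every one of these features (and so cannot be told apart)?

On the given features, /w/ and /ɣ/ have an identical profile: [+continuant], [+voice], [-strident], [-nasal], [-lateral], [-coronal]. No other two segments in the inventory coincide on all 6 features. (They do differ in [sonorant], [labial] and [round], which are not among the given features.)

w, ɣ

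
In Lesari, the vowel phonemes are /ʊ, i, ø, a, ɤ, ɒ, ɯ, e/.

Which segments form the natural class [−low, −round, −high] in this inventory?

Among the inventory, the [−low] segments are /ʊ, i, ø, ɤ, ɯ, e/.
Then [−round] gives /i, ɤ, ɯ, e/.
Intersecting with [−high] leaves /ɤ, e/.

ɤ, e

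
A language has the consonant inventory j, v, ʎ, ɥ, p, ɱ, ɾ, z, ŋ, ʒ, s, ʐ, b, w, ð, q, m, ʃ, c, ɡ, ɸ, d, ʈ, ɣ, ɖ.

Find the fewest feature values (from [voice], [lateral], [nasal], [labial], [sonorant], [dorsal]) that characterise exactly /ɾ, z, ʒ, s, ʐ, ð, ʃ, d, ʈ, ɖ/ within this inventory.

/ɾ, z, ʒ, s, ʐ, ð, ʃ, d, ʈ, ɖ/ are all [-labial], [-dorsal], and no other segment in the inventory matches both values. Dropping any one of them over-generates: [-dorsal] alone would also admit /v, p, ɱ, b, …/; [-labial] alone would also admit /j, ʎ, ŋ, q, …/. No other single listed feature picks out exactly this set either, so fewer than two features will not do.

[-labial, -dorsal]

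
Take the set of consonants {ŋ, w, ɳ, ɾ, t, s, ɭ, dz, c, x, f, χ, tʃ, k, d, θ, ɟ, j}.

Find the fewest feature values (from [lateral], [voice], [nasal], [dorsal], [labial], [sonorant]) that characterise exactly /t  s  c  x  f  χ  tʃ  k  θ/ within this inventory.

Every target segment is [−voice] and no other inventory member is, so one feature is enough.

[−voice]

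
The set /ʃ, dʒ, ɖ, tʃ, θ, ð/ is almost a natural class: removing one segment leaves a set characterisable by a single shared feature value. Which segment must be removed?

The remaining segments after removing /ɖ/ share [+distributed]; /ɖ/ (voiced retroflex stop) is [-distributed]. For every other candidate removal, the leftover set fails to share any single feature value that the removed segment lacks.

ɖ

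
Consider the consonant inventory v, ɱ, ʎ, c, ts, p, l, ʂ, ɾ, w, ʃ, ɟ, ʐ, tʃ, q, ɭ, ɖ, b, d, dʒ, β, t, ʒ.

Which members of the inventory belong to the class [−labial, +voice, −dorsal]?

The [−labial] segments are /ʎ, c, ts, l, ʂ, ɾ, ʃ, ɟ, ʐ, tʃ, q, ɭ, ɖ, d, dʒ, t, ʒ/.
Intersecting with [+voice] gives /ʎ, l, ɾ, ɟ, ʐ, ɭ, ɖ, d, dʒ, ʒ/.
Then [−dorsal] leaves /l, ɾ, ʐ, ɭ, ɖ, d, dʒ, ʒ/.

l, ɾ, ʐ, ɭ, ɖ, d, dʒ, ʒ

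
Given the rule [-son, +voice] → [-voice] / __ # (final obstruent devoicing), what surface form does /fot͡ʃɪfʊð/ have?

/ð/ satisfies [-son, +voice] and sits in __ #. The [-voice] counterpart of the voiced dental fricative is /θ/. Other segments in /fot͡ʃɪfʊð/ either fail the structural description or are not in the environment, so the surface form is [fot͡ʃɪfʊθ].

[fot͡ʃɪfʊθ]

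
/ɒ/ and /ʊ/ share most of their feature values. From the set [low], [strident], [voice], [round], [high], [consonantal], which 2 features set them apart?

[high], [low]

/ɒ/ is the low back rounded vowel and /ʊ/ is the high back rounded lax vowel. Both are [-strident], [+voice], [+round], [-consonantal]. /ɒ/ is [-high] while /ʊ/ is [+high]; /ɒ/ is [+low] while /ʊ/ is [-low], so the distinguishing features are [high], [low].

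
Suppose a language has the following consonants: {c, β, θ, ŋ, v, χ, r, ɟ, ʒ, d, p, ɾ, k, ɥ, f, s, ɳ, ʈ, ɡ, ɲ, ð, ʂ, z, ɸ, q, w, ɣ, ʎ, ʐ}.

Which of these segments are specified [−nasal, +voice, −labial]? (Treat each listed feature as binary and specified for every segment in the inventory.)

r, ɟ, ʒ, d, ɾ, ɡ, ð, z, ɣ, ʎ, ʐ

Eliminate segments failing any feature: /c, θ, χ, p, k, f, s, ʈ, ʂ, ɸ, q/ are [−voice]; /β, v, ɥ, w/ are [+labial]; /ŋ, ɳ, ɲ/ are [+nasal]. The remaining /r, ɟ, ʒ, d, ɾ, ɡ, ð, z, ɣ, ʎ, ʐ/ satisfy [−nasal], [+voice], [−labial].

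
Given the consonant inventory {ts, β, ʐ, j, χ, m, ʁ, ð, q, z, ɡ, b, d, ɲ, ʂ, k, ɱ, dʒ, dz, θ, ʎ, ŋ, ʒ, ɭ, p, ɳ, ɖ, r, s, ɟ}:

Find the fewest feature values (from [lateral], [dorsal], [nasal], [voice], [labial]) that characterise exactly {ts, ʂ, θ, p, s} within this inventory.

/ts, ʂ, θ, p, s/ are all [-voice], [-dorsal], and no other segment in the inventory matches both values. Dropping any one of them over-generates: [-dorsal] alone would also admit /β, ʐ, m, ð, …/; [-voice] alone would also admit /χ, q, k/. No other single listed feature picks out exactly this set either, so fewer than two features will not do.

[-voice, -dorsal]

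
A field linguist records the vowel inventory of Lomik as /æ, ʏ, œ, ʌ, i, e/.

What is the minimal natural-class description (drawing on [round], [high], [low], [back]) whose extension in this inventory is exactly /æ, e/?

[-high, -back, -round]

The class [-high], [-back], [-round] has exactly /æ, e/ as its extension in this inventory. No smaller conjunction from the listed features achieves this: [-back, -round] alone would also admit /i/; [-high, -round] alone would also admit /ʌ/; [-high, -back] alone would also admit /œ/; and checking the remaining two-feature bundles turns up none with this extension.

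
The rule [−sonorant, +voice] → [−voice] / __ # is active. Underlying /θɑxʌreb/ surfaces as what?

The only segment in the rule's environment that also matches [−sonorant, +voice] is /b/. Applying [−voice] turns the voiced bilabial stop into /p/ (voiceless bilabial stop), giving [θɑxʌrep].

[θɑxʌrep]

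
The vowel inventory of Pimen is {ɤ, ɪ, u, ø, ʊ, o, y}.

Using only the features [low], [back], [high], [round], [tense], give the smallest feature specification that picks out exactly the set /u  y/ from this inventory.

[+high, +tense]

/u, y/ are all [+high], [+tense], and no other segment in the inventory matches both values. Dropping any one of them over-generates: [+tense] alone would also admit /ɤ, ø, o/; [+high] alone would also admit /ɪ, ʊ/. No other single listed feature picks out exactly this set either, so fewer than two features will not do.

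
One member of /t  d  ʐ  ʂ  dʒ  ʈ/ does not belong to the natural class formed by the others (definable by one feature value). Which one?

/ʈ, d, t, ʂ, ʐ/ are all [−distributed], but /dʒ/ (voiced postalveolar affricate) is [+distributed]. No other single segment can be removed to leave a set sharing one feature value that the removed segment lacks, so /dʒ/ is the odd one out.

dʒ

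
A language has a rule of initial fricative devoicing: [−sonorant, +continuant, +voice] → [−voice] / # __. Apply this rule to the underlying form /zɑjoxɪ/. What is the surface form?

The only segment in the rule's environment that also matches [−sonorant, +continuant, +voice] is /z/. Applying [−voice] turns the voiced alveolar fricative into /s/ (voiceless alveolar fricative), giving [sɑjoxɪ].

[sɑjoxɪ]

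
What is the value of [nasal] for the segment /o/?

[−nasal]

/o/ is the mid back rounded tense vowel. The feature [nasal] marks segments produced with velum lowered (airflow through the nose); /o/ lacks this property, so it is [−nasal].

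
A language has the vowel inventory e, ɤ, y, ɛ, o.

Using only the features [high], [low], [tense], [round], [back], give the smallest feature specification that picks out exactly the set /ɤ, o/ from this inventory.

[+back]

/ɤ, o/ are exactly the [+back] segments in the inventory, so a single feature suffices.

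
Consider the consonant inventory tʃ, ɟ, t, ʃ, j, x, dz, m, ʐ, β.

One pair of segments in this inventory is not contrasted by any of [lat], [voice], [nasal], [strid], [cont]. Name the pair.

/β/ (voiced bilabial fricative) and /j/ (palatal glide) are both [-lateral], [+voice], [-nasal], [-strident], [+continuant], so none of the listed features separates them. (They do differ in [sonorant], [labial] and [dorsal], which are not among the given features.) Every other pair in the inventory differs on at least one listed feature.

β, j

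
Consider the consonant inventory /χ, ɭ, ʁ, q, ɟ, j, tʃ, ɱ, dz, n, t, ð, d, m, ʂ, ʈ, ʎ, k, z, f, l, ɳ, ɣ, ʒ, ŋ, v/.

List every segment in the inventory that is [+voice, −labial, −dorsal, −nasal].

Checking each segment against [+voice], [−labial], [−dorsal], [−nasal]: /ɭ/ (retroflex lateral approximant), /dz/ (voiced alveolar affricate), /ð/ (voiced dental fricative), /d/ (voiced alveolar stop), /z/ (voiced alveolar fricative), /l/ (alveolar lateral approximant), among others, satisfy every feature; every other segment in the inventory fails at least one.

ɭ, dz, ð, d, z, l, ʒ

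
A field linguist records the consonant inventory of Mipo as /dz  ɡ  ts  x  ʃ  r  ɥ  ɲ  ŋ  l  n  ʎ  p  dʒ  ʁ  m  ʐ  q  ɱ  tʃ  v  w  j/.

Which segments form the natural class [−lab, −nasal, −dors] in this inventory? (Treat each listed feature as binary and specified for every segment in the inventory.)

Eliminate segments failing any feature: /ɡ, x, ʎ, ʁ, q, j/ are [+dorsal]; /ɥ, p, m, ɱ, v, w/ are [+labial]; /ɲ, ŋ, n/ are [+nasal]. The remaining /dz, ts, ʃ, r, l, dʒ, ʐ, tʃ/ satisfy [−labial], [−nasal], [−dorsal].

dz, ts, ʃ, r, l, dʒ, ʐ, tʃ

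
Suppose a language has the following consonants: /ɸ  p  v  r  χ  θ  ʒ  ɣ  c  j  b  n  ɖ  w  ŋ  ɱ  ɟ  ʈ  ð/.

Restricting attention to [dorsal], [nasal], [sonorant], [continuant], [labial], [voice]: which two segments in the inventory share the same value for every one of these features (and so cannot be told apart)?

/ʒ/ (voiced postalveolar fricative) and /ð/ (voiced dental fricative) are both [−dorsal], [−nasal], [−sonorant], [+continuant], [−labial], [+voice], so none of the listed features separates them. (They do differ in [strident] and [anterior], which are not among the given features.) Every other pair in the inventory differs on at least one listed feature.

ʒ, ð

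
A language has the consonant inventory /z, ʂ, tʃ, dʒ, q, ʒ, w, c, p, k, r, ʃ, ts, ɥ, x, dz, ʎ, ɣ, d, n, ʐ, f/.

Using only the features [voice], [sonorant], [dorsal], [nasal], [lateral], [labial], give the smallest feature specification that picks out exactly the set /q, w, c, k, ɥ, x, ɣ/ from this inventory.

[−lateral, +dorsal]

/q, w, c, k, ɥ, x, ɣ/ are all [−lateral], [+dorsal], and no other segment in the inventory matches both values. Dropping any one of them over-generates: [+dorsal] alone would also admit /ʎ/; [−lateral] alone would also admit /z, ʂ, tʃ, dʒ, …/. No other single listed feature picks out exactly this set either, so fewer than two features will not do.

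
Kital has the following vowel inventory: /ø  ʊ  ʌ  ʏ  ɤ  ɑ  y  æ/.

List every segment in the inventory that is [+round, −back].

ø, ʏ, y

Eliminate segments failing any feature: /ʊ/ is [+back]; /ʌ, ɤ, ɑ, æ/ are [−round]. The remaining /ø, ʏ, y/ satisfy [+round], [−back].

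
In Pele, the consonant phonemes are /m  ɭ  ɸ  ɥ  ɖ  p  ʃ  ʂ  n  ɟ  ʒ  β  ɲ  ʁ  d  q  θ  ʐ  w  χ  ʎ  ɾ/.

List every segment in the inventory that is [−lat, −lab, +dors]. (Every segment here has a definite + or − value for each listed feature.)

First, the [−lateral] segments are /m, ɸ, ɥ, ɖ, p, ʃ, ʂ, n, ɟ, ʒ, β, ɲ, ʁ, d, q, θ, ʐ, w, χ, ɾ/.
Within that set, [−labial] gives /ɖ, ʃ, ʂ, n, ɟ, ʒ, ɲ, ʁ, d, q, θ, ʐ, χ, ɾ/.
Then [+dorsal] leaves /ɟ, ɲ, ʁ, q, χ/.

ɟ, ɲ, ʁ, q, χ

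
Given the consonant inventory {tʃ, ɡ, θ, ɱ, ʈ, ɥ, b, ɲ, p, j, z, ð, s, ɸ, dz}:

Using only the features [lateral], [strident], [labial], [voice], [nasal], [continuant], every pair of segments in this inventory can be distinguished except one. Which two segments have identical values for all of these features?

j, ð

/j/ (palatal glide) and /ð/ (voiced dental fricative) are both [−lateral], [−strident], [−labial], [+voice], [−nasal], [+continuant], so none of the listed features separates them. (They do differ in [sonorant] and [dorsal], which are not among the given features.) Every other pair in the inventory differs on at least one listed feature.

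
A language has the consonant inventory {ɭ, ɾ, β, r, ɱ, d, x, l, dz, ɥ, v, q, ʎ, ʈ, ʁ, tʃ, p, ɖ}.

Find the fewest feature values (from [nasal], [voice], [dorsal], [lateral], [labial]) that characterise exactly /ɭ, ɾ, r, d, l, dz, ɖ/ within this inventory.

[+voice, -labial, -dorsal]

The class [+voice], [-labial], [-dorsal] has exactly /ɭ, ɾ, r, d, l, dz, ɖ/ as its extension in this inventory. No smaller conjunction from the listed features achieves this: [-labial, -dorsal] alone would also admit /ʈ, tʃ/; [+voice, -dorsal] alone would also admit /β, ɱ, v/; [+voice, -labial] alone would also admit /ʎ, ʁ/; and checking the remaining two-feature bundles turns up none with this extension.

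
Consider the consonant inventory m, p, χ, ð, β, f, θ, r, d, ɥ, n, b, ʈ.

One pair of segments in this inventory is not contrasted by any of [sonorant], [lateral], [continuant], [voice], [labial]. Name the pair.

χ, θ

Both /χ/ and /θ/ are [−sonorant], [−lateral], [+continuant], [−voice], [−labial]. Since the list omits [coronal] and [dorsal] — which do distinguish the voiceless uvular fricative from the voiceless dental fricative — this pair collapses; all other pairs remain distinct.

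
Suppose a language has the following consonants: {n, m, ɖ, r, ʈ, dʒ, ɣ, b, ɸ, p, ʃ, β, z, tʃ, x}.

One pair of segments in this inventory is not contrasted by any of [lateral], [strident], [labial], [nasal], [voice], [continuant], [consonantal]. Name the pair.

Both /ɣ/ and /r/ are [−lateral], [−strident], [−labial], [−nasal], [+voice], [+continuant], [+consonantal]. Since the list omits [sonorant], [coronal] and [dorsal] — which do distinguish the voiced velar fricative from the alveolar trill — this pair collapses; all other pairs remain distinct.

ɣ, r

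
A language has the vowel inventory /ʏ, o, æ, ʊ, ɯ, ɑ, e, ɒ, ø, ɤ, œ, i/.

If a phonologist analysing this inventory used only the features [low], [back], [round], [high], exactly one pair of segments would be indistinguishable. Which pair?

/ø/ (mid front rounded tense vowel) and /œ/ (mid front rounded lax vowel) are both [−low], [−back], [+round], [−high], so none of the listed features separates them. (They do differ in [tense], which is not among the given features.) Every other pair in the inventory differs on at least one listed feature.

ø, œ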